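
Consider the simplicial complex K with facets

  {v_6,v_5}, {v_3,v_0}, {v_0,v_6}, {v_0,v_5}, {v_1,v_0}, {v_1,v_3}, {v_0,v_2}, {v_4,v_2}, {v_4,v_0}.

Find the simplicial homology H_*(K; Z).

We work with the vertex ordering v_0 < v_1 < v_2 < v_3 < v_4 < v_5 < v_6. The simplices of K, each written with vertices in increasing order, are:

  0-simplices (7): [v_0], [v_1], [v_2], [v_3], [v_4], [v_5], [v_6]
  1-simplices (9): [v_0,v_1], [v_0,v_2], [v_0,v_3], [v_0,v_4], [v_0,v_5], [v_0,v_6], [v_1,v_3], [v_2,v_4], [v_5,v_6]

Hence C_0 ≅ Z^7, C_1 ≅ Z^9.

Boundary ∂_1: C_1 → C_0 maps an edge to its endpoints' difference, ∂[p,q] = q − p. For instance
  ∂[v_2,v_4] = [v_4] − [v_2].
The 7×9 boundary matrix has rank 6 and Smith normal form diag(1,1,1,1,1,1).

Now H_k = ker ∂_k / im ∂_{k+1}, so:

  H_0: rank C_0 − rank ∂_1 = 7 − 6 = 1, and the invariant factors of ∂_1 are all 1, so H_0 = Z.
  H_1: rank ker ∂_1 − rank ∂_2 = (9 − 6) − 0 = 3, and there is no ∂_2, so H_1 = Z^3.

As a check, the Euler characteristic is 7 − 9 = -2, which agrees with 1 − 3 = -2.

H_0 = Z,  H_1 = Z^3.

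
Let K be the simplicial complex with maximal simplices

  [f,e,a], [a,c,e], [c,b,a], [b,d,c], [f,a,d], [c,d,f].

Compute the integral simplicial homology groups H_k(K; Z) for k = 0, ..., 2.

H_0 = Z,  H_1 = Z,  H_2 = 0.

K has 6 vertices, 12 edges, 6 triangles.
rank ∂_0 = 0, rank ∂_1 = 5 ⇒ b_0 = 6 − 0 − 5 = 1; all invariant factors of ∂_1 are 1 so no torsion. So H_0 ≅ Z.
rank ∂_1 = 5, rank ∂_2 = 6 ⇒ b_1 = 12 − 5 − 6 = 1; all invariant factors of ∂_2 are 1 so no torsion. So H_1 ≅ Z.
rank ∂_2 = 6, rank ∂_3 = 0 ⇒ b_2 = 6 − 6 − 0 = 0. So H_2 ≅ 0.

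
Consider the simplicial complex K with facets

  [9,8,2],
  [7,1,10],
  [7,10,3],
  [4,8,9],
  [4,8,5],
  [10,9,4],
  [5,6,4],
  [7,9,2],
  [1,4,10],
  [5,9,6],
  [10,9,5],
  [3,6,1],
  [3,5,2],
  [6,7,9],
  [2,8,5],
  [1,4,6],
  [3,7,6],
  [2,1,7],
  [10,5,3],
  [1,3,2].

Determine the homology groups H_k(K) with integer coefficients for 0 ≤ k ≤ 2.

H_0 = Z,  H_1 = Z × Z/2,  H_2 = 0.

We work with the vertex ordering 1 < 2 < 3 < 4 < 5 < 6 < 7 < 8 < 9 < 10. The simplices of K, each written with vertices in increasing order, are:

  0-simplices (10): [1], [2], [3], [4], [5], [6], [7], [8], [9], [10]
  1-simplices (30): (30 of them)
  2-simplices (20): (20 of them)

Hence C_0 ≅ Z^10, C_1 ≅ Z^30, C_2 ≅ Z^20.

Boundary ∂_1: C_1 → C_0 is given by ∂[p,q] = [q] − [p]. For instance
  ∂[5,8] = [8] − [5].
The resulting 10×30 matrix has rank 9, and its Smith normal form has invariant factors (1,1,1,1,1,1,1,1,1).

The boundary map ∂_2: C_2 → C_1 sends each 2-simplex [p,q,r] to [q,r] − [p,r] + [p,q]. For instance
  ∂[1,4,10] = [4,10] − [1,10] + [1,4],
  ∂[4,8,9] = [8,9] − [4,9] + [4,8].
The 30×20 boundary matrix has rank 20 and Smith normal form diag(1,1,1,1,1,1,1,1,1,1,1,1,1,1,1,1,1,1,1,2).

Now H_k = ker ∂_k / im ∂_{k+1}, so:

  H_0: rank C_0 − rank ∂_1 = 10 − 9 = 1, and the invariant factors of ∂_1 are all 1, so H_0 = Z.
  H_1: rank ker ∂_1 − rank ∂_2 = (30 − 9) − 20 = 1, and ∂_2 has invariant factor 2 > 1, so H_1 = Z × Z/2.
  H_2: rank ker ∂_2 − rank ∂_3 = (20 − 20) − 0 = 0, and there is no ∂_3, so H_2 = 0.

As a check, the Euler characteristic is 10 − 30 + 20 = 0, which agrees with 1 − 1 + 0 = 0.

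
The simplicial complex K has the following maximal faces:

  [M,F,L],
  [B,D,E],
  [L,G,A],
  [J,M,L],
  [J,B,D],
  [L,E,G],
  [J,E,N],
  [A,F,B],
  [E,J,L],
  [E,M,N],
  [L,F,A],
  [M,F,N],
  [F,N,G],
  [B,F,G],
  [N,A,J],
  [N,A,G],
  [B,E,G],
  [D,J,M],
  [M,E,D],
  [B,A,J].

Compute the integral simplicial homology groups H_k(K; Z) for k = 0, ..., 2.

H_0 ≅ Z,  H_1 ≅ Z ⊕ Z/2Z,  H_2 = 0.

Fix the vertex order A < B < D < E < F < G < J < L < M < N and write every simplex with vertices in increasing order. Then dim K = 2 and the simplices of K are:

  0-simplices (10): A, B, D, E, F, G, J, L, M, N
  1-simplices (30): AB, AF, AG, AJ, AL, AN, BD, BE, BF, BG, BJ, DE, DJ, DM, EG, EJ, EL, EM, EN, FG, FL, FM, FN, GL, GN, JL, JM, JN, LM, MN
  2-simplices (20): ABF, ABJ, AFL, AGL, AGN, AJN, BDE, BDJ, BEG, BFG, DEM, DJM, EGL, EJL, EJN, EMN, FGN, FLM, FMN, JLM

giving chain groups C_0 ≅ Z^10, C_1 ≅ Z^30, C_2 ≅ Z^20.

Boundary ∂_1: C_1 → C_0 maps an edge to its endpoints' difference, ∂[p,q] = q − p.
This gives a 10×30 integer matrix of rank 9; reducing to Smith normal form yields diagonal entries (1,1,1,1,1,1,1,1,1).

∂_2: C_2 → C_1 sends each 2-simplex [p,q,r] to [q,r] − [p,r] + [p,q]. For instance
  ∂EGL = GL − EL + EG,
  ∂JLM = LM − JM + JL.
The 30×20 boundary matrix has rank 20 and Smith normal form diag(1,1,1,1,1,1,1,1,1,1,1,1,1,1,1,1,1,1,1,2).

Computing H_k = (kernel of ∂_k) / (image of ∂_{k+1}):

  H_0: rank C_0 − rank ∂_1 = 10 − 9 = 1, and the invariant factors of ∂_1 are all 1, so H_0 = Z.
  H_1: rank ker ∂_1 − rank ∂_2 = (30 − 9) − 20 = 1, and ∂_2 has invariant factor 2 > 1, so H_1 = Z ⊕ Z/2Z.
  H_2: rank ker ∂_2 − rank ∂_3 = (20 − 20) − 0 = 0, and there is no ∂_3, so H_2 = 0.

As a check, the Euler characteristic is 10 − 30 + 20 = 0, which agrees with 1 − 1 + 0 = 0.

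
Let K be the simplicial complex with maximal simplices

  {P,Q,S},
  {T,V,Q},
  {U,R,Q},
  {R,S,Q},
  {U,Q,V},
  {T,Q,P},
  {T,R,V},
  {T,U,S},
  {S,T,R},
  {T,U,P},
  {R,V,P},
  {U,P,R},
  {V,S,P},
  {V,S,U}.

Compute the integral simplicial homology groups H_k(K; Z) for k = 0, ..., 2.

Fix the vertex order P < Q < R < S < T < U < V and write every simplex with vertices in increasing order. Then dim K = 2 and the simplices of K are:

  0-simplices (7): P, Q, R, S, T, U, V
  1-simplices (21): PQ, PR, PS, PT, PU, PV, QR, QS, QT, QU, QV, RS, RT, RU, RV, ST, SU, SV, TU, TV, UV
  2-simplices (14): PQS, PQT, PRU, PRV, PSV, PTU, QRS, QRU, QTV, QUV, RST, RTV, STU, SUV

giving chain groups C_0 ≅ Z^7, C_1 ≅ Z^21, C_2 ≅ Z^14.

The boundary map ∂_1: C_1 → C_0 sends each edge [p,q] (with p < q) to q − p. For instance
  ∂PV = V − P.
The 7×21 boundary matrix has rank 6 and Smith normal form diag(1,1,1,1,1,1).

∂_2: C_2 → C_1 acts by ∂[p,q,r] = [q,r] − [p,r] + [p,q]. For instance
  ∂SUV = UV − SV + SU,
  ∂PTU = TU − PU + PT.
The resulting 21×14 matrix has rank 13, and its Smith normal form has invariant factors (1,1,1,1,1,1,1,1,1,1,1,1,1).

From H_k ≅ ker(∂_k) / im(∂_{k+1}) we obtain:

  H_0: rank C_0 − rank ∂_1 = 7 − 6 = 1, and the invariant factors of ∂_1 are all 1, so H_0 ≅ Z.
  H_1: rank ker ∂_1 − rank ∂_2 = (21 − 6) − 13 = 2, and the invariant factors of ∂_2 are all 1, so H_1 ≅ Z^2.
  H_2: rank ker ∂_2 − rank ∂_3 = (14 − 13) − 0 = 1, and there is no ∂_3, so H_2 ≅ Z.

H_0 ≅ Z,  H_1 ≅ Z^2,  H_2 ≅ Z.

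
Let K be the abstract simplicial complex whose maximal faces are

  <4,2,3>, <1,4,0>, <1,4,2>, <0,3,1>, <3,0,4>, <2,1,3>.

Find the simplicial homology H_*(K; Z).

K has 5 vertices, 9 edges, 6 triangles.
rank ∂_0 = 0, rank ∂_1 = 4 ⇒ b_0 = 5 − 0 − 4 = 1; all invariant factors of ∂_1 are 1 so no torsion. So H_0 = Z.
rank ∂_1 = 4, rank ∂_2 = 5 ⇒ b_1 = 9 − 4 − 5 = 0; all invariant factors of ∂_2 are 1 so no torsion. So H_1 = 0.
rank ∂_2 = 5, rank ∂_3 = 0 ⇒ b_2 = 6 − 5 − 0 = 1. So H_2 = Z.

H_0 = Z,  H_1 = 0,  H_2 = Z.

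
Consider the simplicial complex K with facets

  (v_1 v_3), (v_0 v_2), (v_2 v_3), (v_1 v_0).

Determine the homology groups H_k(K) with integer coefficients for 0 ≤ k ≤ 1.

K has 4 vertices, 4 edges.
rank ∂_0 = 0, rank ∂_1 = 3 ⇒ b_0 = 4 − 0 − 3 = 1; all invariant factors of ∂_1 are 1 so no torsion. So H_0 ≅ Z.
rank ∂_1 = 3, rank ∂_2 = 0 ⇒ b_1 = 4 − 3 − 0 = 1. So H_1 ≅ Z.

H_0 = Z,  H_1 = Z.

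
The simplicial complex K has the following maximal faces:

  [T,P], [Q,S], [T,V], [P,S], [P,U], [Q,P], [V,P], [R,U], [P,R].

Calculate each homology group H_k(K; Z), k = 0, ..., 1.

H_0 = Z,  H_1 = Z^3.

We work with the vertex ordering P < Q < R < S < T < U < V. The simplices of K, each written with vertices in increasing order, are:

  0-simplices (7): P, Q, R, S, T, U, V
  1-simplices (9): PQ, PR, PS, PT, PU, PV, QS, RU, TV

giving chain groups C_0 ≅ Z^7, C_1 ≅ Z^9.

∂_1: C_1 → C_0 sends each edge [p,q] (with p < q) to q − p. For instance
  ∂PR = R − P.
This gives a 7×9 integer matrix of rank 6; reducing to Smith normal form yields diagonal entries (1,1,1,1,1,1).

Reading off H_k = ker ∂_k / im ∂_{k+1}:

  H_0: rank C_0 − rank ∂_1 = 7 − 6 = 1, and the invariant factors of ∂_1 are all 1, so H_0 = Z.
  H_1: rank ker ∂_1 − rank ∂_2 = (9 − 6) − 0 = 3, and there is no ∂_2, so H_1 = Z^3.

As a check, the Euler characteristic is 7 − 9 = -2, which agrees with 1 − 3 = -2.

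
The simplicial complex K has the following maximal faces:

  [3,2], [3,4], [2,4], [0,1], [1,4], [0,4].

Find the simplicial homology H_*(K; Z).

K has 5 vertices, 6 edges.
rank ∂_0 = 0, rank ∂_1 = 4 ⇒ b_0 = 5 − 0 − 4 = 1; all invariant factors of ∂_1 are 1 so no torsion. So H_0 = Z.
rank ∂_1 = 4, rank ∂_2 = 0 ⇒ b_1 = 6 − 4 − 0 = 2. So H_1 = Z^2.

H_0 = Z,  H_1 = Z^2.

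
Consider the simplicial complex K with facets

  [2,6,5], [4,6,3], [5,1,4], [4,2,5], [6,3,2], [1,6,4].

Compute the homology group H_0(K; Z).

Order the vertices as 1 < 2 < 3 < 4 < 5 < 6. Listing each simplex with vertices in this order, K has dimension 2 with simplices:

  0-simplices (6): [1], [2], [3], [4], [5], [6]
  1-simplices (12): [1,4], [1,5], [1,6], [2,3], [2,4], [2,5], [2,6], [3,4], [3,6], [4,5], [4,6], [5,6]
  2-simplices (6): [1,4,5], [1,4,6], [2,3,6], [2,4,5], [2,5,6], [3,4,6]

giving chain groups C_0 ≅ Z^6, C_1 ≅ Z^12, C_2 ≅ Z^6.

Boundary ∂_1: C_1 → C_0 sends each edge [p,q] (with p < q) to q − p.
As a 6×12 matrix over Z this has rank 5, with invariant factors (1,1,1,1,1).

The boundary map ∂_2: C_2 → C_1 maps a triangle to the signed sum of its edges. For instance
  ∂[1,4,5] = [4,5] − [1,5] + [1,4],
  ∂[3,4,6] = [4,6] − [3,6] + [3,4].
The resulting 12×6 matrix has rank 6, and its Smith normal form has invariant factors (1,1,1,1,1,1).

Computing H_k = (kernel of ∂_k) / (image of ∂_{k+1}):

  H_0: rank C_0 − rank ∂_1 = 6 − 5 = 1, and the invariant factors of ∂_1 are all 1, so H_0 = Z.

H_0 = Z.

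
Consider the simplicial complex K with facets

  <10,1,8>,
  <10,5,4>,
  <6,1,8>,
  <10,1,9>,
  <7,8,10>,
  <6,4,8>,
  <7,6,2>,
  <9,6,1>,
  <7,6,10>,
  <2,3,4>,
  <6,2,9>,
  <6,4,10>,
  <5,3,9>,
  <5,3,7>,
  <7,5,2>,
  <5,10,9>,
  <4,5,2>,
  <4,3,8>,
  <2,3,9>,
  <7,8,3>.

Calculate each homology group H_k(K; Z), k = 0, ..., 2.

H_0 = Z,  H_1 = Z ⊕ Z/2,  H_2 = 0.

K has 10 vertices, 30 edges, 20 triangles.
rank ∂_0 = 0, rank ∂_1 = 9 ⇒ b_0 = 10 − 0 − 9 = 1; all invariant factors of ∂_1 are 1 so no torsion. So H_0 ≅ Z.
rank ∂_1 = 9, rank ∂_2 = 20 ⇒ b_1 = 30 − 9 − 20 = 1; ∂_2 has invariant factor(s) [2] giving torsion. So H_1 ≅ Z ⊕ Z/2.
rank ∂_2 = 20, rank ∂_3 = 0 ⇒ b_2 = 20 − 20 − 0 = 0. So H_2 ≅ 0.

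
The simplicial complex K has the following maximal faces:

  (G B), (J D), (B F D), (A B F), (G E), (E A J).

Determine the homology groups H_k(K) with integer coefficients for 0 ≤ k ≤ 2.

Take the total order A < B < D < E < F < G < J on the vertex set. Then K (dimension 2) consists of the simplices:

  0-simplices (7): A, B, D, E, F, G, J
  1-simplices (11): AB, AE, AF, AJ, BD, BF, BG, DF, DJ, EG, EJ
  2-simplices (3): ABF, AEJ, BDF

giving chain groups C_0 ≅ Z^7, C_1 ≅ Z^11, C_2 ≅ Z^3.

The boundary map ∂_1: C_1 → C_0 maps an edge to its endpoints' difference, ∂[p,q] = q − p. For instance
  ∂EG = G − E.
This gives a 7×11 integer matrix of rank 6; reducing to Smith normal form yields diagonal entries (1,1,1,1,1,1).

Boundary ∂_2: C_2 → C_1 sends each 2-simplex [p,q,r] to [q,r] − [p,r] + [p,q]. For instance
  ∂ABF = BF − AF + AB,
  ∂BDF = DF − BF + BD.
This gives a 11×3 integer matrix of rank 3; reducing to Smith normal form yields diagonal entries (1,1,1).

Now H_k = ker ∂_k / im ∂_{k+1}, so:

  H_0: rank C_0 − rank ∂_1 = 7 − 6 = 1, and the invariant factors of ∂_1 are all 1, so H_0 ≅ Z.
  H_1: rank ker ∂_1 − rank ∂_2 = (11 − 6) − 3 = 2, and the invariant factors of ∂_2 are all 1, so H_1 ≅ Z^2.
  H_2: rank ker ∂_2 − rank ∂_3 = (3 − 3) − 0 = 0, and there is no ∂_3, so H_2 ≅ 0.

H_0 ≅ Z,  H_1 ≅ Z^2,  H_2 = 0.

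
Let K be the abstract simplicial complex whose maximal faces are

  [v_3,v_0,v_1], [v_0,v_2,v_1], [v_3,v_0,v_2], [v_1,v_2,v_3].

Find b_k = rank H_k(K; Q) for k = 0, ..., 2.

b_0 = 1, b_1 = 0, b_2 = 1.

We work with the vertex ordering v_0 < v_1 < v_2 < v_3. The simplices of K, each written with vertices in increasing order, are:

  0-simplices (4): [v_0], [v_1], [v_2], [v_3]
  1-simplices (6): [v_0,v_1], [v_0,v_2], [v_0,v_3], [v_1,v_2], [v_1,v_3], [v_2,v_3]
  2-simplices (4): [v_0,v_1,v_2], [v_0,v_1,v_3], [v_0,v_2,v_3], [v_1,v_2,v_3]

so the chain groups are C_0 ≅ Z^4, C_1 ≅ Z^6, C_2 ≅ Z^4.

The boundary map ∂_1: C_1 → C_0 sends each edge [p,q] (with p < q) to q − p. For instance
  ∂[v_0,v_3] = [v_3] − [v_0].
The resulting 4×6 matrix has rank 3, and its Smith normal form has invariant factors (1,1,1).

Boundary ∂_2: C_2 → C_1 acts by ∂[p,q,r] = [q,r] − [p,r] + [p,q]. For instance
  ∂[v_0,v_1,v_2] = [v_1,v_2] − [v_0,v_2] + [v_0,v_1],
  ∂[v_0,v_1,v_3] = [v_1,v_3] − [v_0,v_3] + [v_0,v_1].
The resulting 6×4 matrix has rank 3, and its Smith normal form has invariant factors (1,1,1).

From H_k ≅ ker(∂_k) / im(∂_{k+1}) we obtain:

  H_0: rank C_0 − rank ∂_1 = 4 − 3 = 1, and the invariant factors of ∂_1 are all 1, so H_0 = Z.
  H_1: rank ker ∂_1 − rank ∂_2 = (6 − 3) − 3 = 0, and the invariant factors of ∂_2 are all 1, so H_1 = 0.
  H_2: rank ker ∂_2 − rank ∂_3 = (4 − 3) − 0 = 1, and there is no ∂_3, so H_2 = Z.

As a check, the Euler characteristic is 4 − 6 + 4 = 2, which agrees with 1 − 0 + 1 = 2.

Hence the Betti numbers are b_0 = 1, b_1 = 0, b_2 = 1.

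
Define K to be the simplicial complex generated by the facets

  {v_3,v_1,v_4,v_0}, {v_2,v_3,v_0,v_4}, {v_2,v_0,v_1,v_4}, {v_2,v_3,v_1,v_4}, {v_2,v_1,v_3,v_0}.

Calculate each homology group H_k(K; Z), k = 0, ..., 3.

H_0 = Z,  H_1 = 0,  H_2 = 0,  H_3 = Z.

We work with the vertex ordering v_0 < v_1 < v_2 < v_3 < v_4. The simplices of K, each written with vertices in increasing order, are:

  0-simplices (5): [v_0], [v_1], [v_2], [v_3], [v_4]
  1-simplices (10): [v_0,v_1], [v_0,v_2], [v_0,v_3], [v_0,v_4], [v_1,v_2], [v_1,v_3], [v_1,v_4], [v_2,v_3], [v_2,v_4], [v_3,v_4]
  2-simplices (10): [v_0,v_1,v_2], [v_0,v_1,v_3], [v_0,v_1,v_4], [v_0,v_2,v_3], [v_0,v_2,v_4], [v_0,v_3,v_4], [v_1,v_2,v_3], [v_1,v_2,v_4], [v_1,v_3,v_4], [v_2,v_3,v_4]
  3-simplices (5): [v_0,v_1,v_2,v_3], [v_0,v_1,v_2,v_4], [v_0,v_1,v_3,v_4], [v_0,v_2,v_3,v_4], [v_1,v_2,v_3,v_4]

Hence C_0 ≅ Z^5, C_1 ≅ Z^10, C_2 ≅ Z^10, C_3 ≅ Z^5.

The boundary map ∂_1: C_1 → C_0 is given by ∂[p,q] = [q] − [p]. For instance
  ∂[v_0,v_4] = [v_4] − [v_0].
As a 5×10 matrix over Z this has rank 4, with invariant factors (1,1,1,1).

The boundary map ∂_2: C_2 → C_1 acts by ∂[p,q,r] = [q,r] − [p,r] + [p,q]. For instance
  ∂[v_0,v_3,v_4] = [v_3,v_4] − [v_0,v_4] + [v_0,v_3],
  ∂[v_1,v_3,v_4] = [v_3,v_4] − [v_1,v_4] + [v_1,v_3].
As a 10×10 matrix over Z this has rank 6, with invariant factors (1,1,1,1,1,1).

The boundary map ∂_3: C_3 → C_2 sends each 3-simplex σ to the alternating sum Σ_i (−1)^i (σ with its i-th vertex removed). For instance
  ∂[v_0,v_1,v_2,v_4] = [v_1,v_2,v_4] − [v_0,v_2,v_4] + [v_0,v_1,v_4] − [v_0,v_1,v_2],
  ∂[v_0,v_1,v_2,v_3] = [v_1,v_2,v_3] − [v_0,v_2,v_3] + [v_0,v_1,v_3] − [v_0,v_1,v_2].
The 10×5 boundary matrix has rank 4 and Smith normal form diag(1,1,1,1).

Reading off H_k = ker ∂_k / im ∂_{k+1}:

  H_0: rank C_0 − rank ∂_1 = 5 − 4 = 1, and the invariant factors of ∂_1 are all 1, so H_0 ≅ Z.
  H_1: rank ker ∂_1 − rank ∂_2 = (10 − 4) − 6 = 0, and the invariant factors of ∂_2 are all 1, so H_1 ≅ 0.
  H_2: rank ker ∂_2 − rank ∂_3 = (10 − 6) − 4 = 0, and the invariant factors of ∂_3 are all 1, so H_2 ≅ 0.
  H_3: rank ker ∂_3 − rank ∂_4 = (5 − 4) − 0 = 1, and there is no ∂_4, so H_3 ≅ Z.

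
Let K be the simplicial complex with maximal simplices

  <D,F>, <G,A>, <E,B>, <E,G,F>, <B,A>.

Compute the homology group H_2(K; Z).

Fix the vertex order A < B < D < E < F < G and write every simplex with vertices in increasing order. Then dim K = 2 and the simplices of K are:

  0-simplices (6): A, B, D, E, F, G
  1-simplices (7): AB, AG, BE, DF, EF, EG, FG
  2-simplices (1): EFG

Hence C_0 ≅ Z^6, C_1 ≅ Z^7, C_2 ≅ Z^1.

∂_1: C_1 → C_0 maps an edge to its endpoints' difference, ∂[p,q] = q − p. For instance
  ∂EG = G − E.
The 6×7 boundary matrix has rank 5 and Smith normal form diag(1,1,1,1,1).

∂_2: C_2 → C_1 acts by ∂[p,q,r] = [q,r] − [p,r] + [p,q]. For instance
  ∂EFG = FG − EG + EF.
The resulting 7×1 matrix has rank 1, and its Smith normal form has invariant factors (1).

From H_k ≅ ker(∂_k) / im(∂_{k+1}) we obtain:

  H_2: rank ker ∂_2 − rank ∂_3 = (1 − 1) − 0 = 0, and there is no ∂_3, so H_2 = 0.

H_2 ≅ 0.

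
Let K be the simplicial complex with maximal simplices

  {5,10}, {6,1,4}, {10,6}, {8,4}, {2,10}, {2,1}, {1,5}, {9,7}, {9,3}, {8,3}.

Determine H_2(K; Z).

Fix the vertex order 1 < 2 < 3 < 4 < 5 < 6 < 7 < 8 < 9 < 10 and write every simplex with vertices in increasing order. Then dim K = 2 and the simplices of K are:

  0-simplices (10): [1], [2], [3], [4], [5], [6], [7], [8], [9], [10]
  1-simplices (12): [1,2], [1,4], [1,5], [1,6], [2,10], [3,8], [3,9], [4,6], [4,8], [5,10], [6,10], [7,9]
  2-simplices (1): [1,4,6]

so the chain groups are C_0 ≅ Z^10, C_1 ≅ Z^12, C_2 ≅ Z^1.

The boundary map ∂_1: C_1 → C_0 maps an edge to its endpoints' difference, ∂[p,q] = q − p.
This gives a 10×12 integer matrix of rank 9; reducing to Smith normal form yields diagonal entries (1,1,1,1,1,1,1,1,1).

The boundary map ∂_2: C_2 → C_1 sends each 2-simplex [p,q,r] to [q,r] − [p,r] + [p,q]. For instance
  ∂[1,4,6] = [4,6] − [1,6] + [1,4].
This gives a 12×1 integer matrix of rank 1; reducing to Smith normal form yields diagonal entries (1).

Now H_k = ker ∂_k / im ∂_{k+1}, so:

  H_2: rank ker ∂_2 − rank ∂_3 = (1 − 1) − 0 = 0, and there is no ∂_3, so H_2 ≅ 0.

H_2 ≅ 0.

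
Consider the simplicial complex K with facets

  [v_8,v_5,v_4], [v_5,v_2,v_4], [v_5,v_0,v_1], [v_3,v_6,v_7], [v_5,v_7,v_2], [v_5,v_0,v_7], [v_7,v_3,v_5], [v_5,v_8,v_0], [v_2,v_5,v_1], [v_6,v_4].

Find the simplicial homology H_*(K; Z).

Fix the vertex order v_0 < v_1 < v_2 < v_3 < v_4 < v_5 < v_6 < v_7 < v_8 and write every simplex with vertices in increasing order. Then dim K = 2 and the simplices of K are:

  0-simplices (9): [v_0], [v_1], [v_2], [v_3], [v_4], [v_5], [v_6], [v_7], [v_8]
  1-simplices (18): (18 of them)
  2-simplices (9): [v_0,v_1,v_5], [v_0,v_5,v_7], [v_0,v_5,v_8], [v_1,v_2,v_5], [v_2,v_4,v_5], [v_2,v_5,v_7], [v_3,v_5,v_7], [v_3,v_6,v_7], [v_4,v_5,v_8]

so the chain groups are C_0 ≅ Z^9, C_1 ≅ Z^18, C_2 ≅ Z^9.

∂_1: C_1 → C_0 maps an edge to its endpoints' difference, ∂[p,q] = q − p. For instance
  ∂[v_2,v_4] = [v_4] − [v_2].
The resulting 9×18 matrix has rank 8, and its Smith normal form has invariant factors (1,1,1,1,1,1,1,1).

The boundary map ∂_2: C_2 → C_1 sends each 2-simplex [p,q,r] to [q,r] − [p,r] + [p,q]. For instance
  ∂[v_2,v_5,v_7] = [v_5,v_7] − [v_2,v_7] + [v_2,v_5],
  ∂[v_4,v_5,v_8] = [v_5,v_8] − [v_4,v_8] + [v_4,v_5].
As a 18×9 matrix over Z this has rank 9, with invariant factors (1,1,1,1,1,1,1,1,1).

Now H_k = ker ∂_k / im ∂_{k+1}, so:

  H_0: rank C_0 − rank ∂_1 = 9 − 8 = 1, and the invariant factors of ∂_1 are all 1, so H_0 = Z.
  H_1: rank ker ∂_1 − rank ∂_2 = (18 − 8) − 9 = 1, and the invariant factors of ∂_2 are all 1, so H_1 = Z.
  H_2: rank ker ∂_2 − rank ∂_3 = (9 − 9) − 0 = 0, and there is no ∂_3, so H_2 = 0.

As a check, the Euler characteristic is 9 − 18 + 9 = 0, which agrees with 1 − 1 + 0 = 0.

H_0 = Z,  H_1 = Z,  H_2 = 0.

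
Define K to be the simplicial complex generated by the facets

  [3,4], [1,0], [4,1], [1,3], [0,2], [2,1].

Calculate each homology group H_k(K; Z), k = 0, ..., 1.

H_0 = Z,  H_1 = Z^2.

Order the vertices as 0 < 1 < 2 < 3 < 4. Listing each simplex with vertices in this order, K has dimension 1 with simplices:

  0-simplices (5): [0], [1], [2], [3], [4]
  1-simplices (6): [0,1], [0,2], [1,2], [1,3], [1,4], [3,4]

so the chain groups are C_0 ≅ Z^5, C_1 ≅ Z^6.

The boundary map ∂_1: C_1 → C_0 sends each edge [p,q] (with p < q) to q − p.
The resulting 5×6 matrix has rank 4, and its Smith normal form has invariant factors (1,1,1,1).

From H_k ≅ ker(∂_k) / im(∂_{k+1}) we obtain:

  H_0: rank C_0 − rank ∂_1 = 5 − 4 = 1, and the invariant factors of ∂_1 are all 1, so H_0 ≅ Z.
  H_1: rank ker ∂_1 − rank ∂_2 = (6 − 4) − 0 = 2, and there is no ∂_2, so H_1 ≅ Z^2.

As a check, the Euler characteristic is 5 − 6 = -1, which agrees with 1 − 2 = -1.
(K is a triangulation of a wedge of 2 circles.)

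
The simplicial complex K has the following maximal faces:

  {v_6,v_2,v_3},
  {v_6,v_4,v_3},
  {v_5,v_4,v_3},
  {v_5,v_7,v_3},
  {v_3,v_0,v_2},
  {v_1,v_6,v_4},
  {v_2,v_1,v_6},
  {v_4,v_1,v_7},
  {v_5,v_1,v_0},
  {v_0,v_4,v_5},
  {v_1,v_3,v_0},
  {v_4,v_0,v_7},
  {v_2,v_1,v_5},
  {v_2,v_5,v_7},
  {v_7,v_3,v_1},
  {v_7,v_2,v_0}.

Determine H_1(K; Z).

Fix the vertex order v_0 < v_1 < v_2 < v_3 < v_4 < v_5 < v_6 < v_7 and write every simplex with vertices in increasing order. Then dim K = 2 and the simplices of K are:

  0-simplices (8): [v_0], [v_1], [v_2], [v_3], [v_4], [v_5], [v_6], [v_7]
  1-simplices (24): (24 of them)
  2-simplices (16): (16 of them)

so the chain groups are C_0 ≅ Z^8, C_1 ≅ Z^24, C_2 ≅ Z^16.

The boundary map ∂_1: C_1 → C_0 maps an edge to its endpoints' difference, ∂[p,q] = q − p. For instance
  ∂[v_1,v_3] = [v_3] − [v_1].
As a 8×24 matrix over Z this has rank 7, with invariant factors (1,1,1,1,1,1,1).

Boundary ∂_2: C_2 → C_1 sends each 2-simplex [p,q,r] to [q,r] − [p,r] + [p,q]. For instance
  ∂[v_0,v_4,v_7] = [v_4,v_7] − [v_0,v_7] + [v_0,v_4],
  ∂[v_2,v_3,v_6] = [v_3,v_6] − [v_2,v_6] + [v_2,v_3].
As a 24×16 matrix over Z this has rank 15, with invariant factors (1,1,1,1,1,1,1,1,1,1,1,1,1,1,1).

Reading off H_k = ker ∂_k / im ∂_{k+1}:

  H_1: rank ker ∂_1 − rank ∂_2 = (24 − 7) − 15 = 2, and the invariant factors of ∂_2 are all 1, so H_1 = Z^2.

H_1 = Z^2.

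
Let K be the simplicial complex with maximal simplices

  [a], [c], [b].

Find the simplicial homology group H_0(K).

H_0 = Z^3.

Take the total order a < b < c on the vertex set. Then K (dimension 0) consists of the simplices:

  0-simplices (3): a, b, c

giving chain groups C_0 ≅ Z^3.

Now H_k = ker ∂_k / im ∂_{k+1}, so:

  H_0: rank C_0 − rank ∂_1 = 3 − 0 = 3, and there is no ∂_1, so H_0 = Z^3.

(K is a triangulation of a set of 3 points.)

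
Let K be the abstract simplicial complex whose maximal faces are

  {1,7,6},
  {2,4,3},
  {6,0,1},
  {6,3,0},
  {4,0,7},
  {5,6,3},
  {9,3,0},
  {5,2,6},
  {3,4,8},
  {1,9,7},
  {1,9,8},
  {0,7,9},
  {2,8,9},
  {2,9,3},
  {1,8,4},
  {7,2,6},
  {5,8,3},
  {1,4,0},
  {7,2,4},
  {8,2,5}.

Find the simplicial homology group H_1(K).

H_1 = Z ⊕ Z_2.

We work with the vertex ordering 0 < 1 < 2 < 3 < 4 < 5 < 6 < 7 < 8 < 9. The simplices of K, each written with vertices in increasing order, are:

  0-simplices (10): [0], [1], [2], [3], [4], [5], [6], [7], [8], [9]
  1-simplices (30): (30 of them)
  2-simplices (20): (20 of them)

giving chain groups C_0 ≅ Z^10, C_1 ≅ Z^30, C_2 ≅ Z^20.

Boundary ∂_1: C_1 → C_0 sends each edge [p,q] (with p < q) to q − p. For instance
  ∂[3,6] = [6] − [3].
The resulting 10×30 matrix has rank 9, and its Smith normal form has invariant factors (1,1,1,1,1,1,1,1,1).

∂_2: C_2 → C_1 maps a triangle to the signed sum of its edges. For instance
  ∂[2,5,8] = [5,8] − [2,8] + [2,5],
  ∂[2,3,4] = [3,4] − [2,4] + [2,3].
The resulting 30×20 matrix has rank 20, and its Smith normal form has invariant factors (1,1,1,1,1,1,1,1,1,1,1,1,1,1,1,1,1,1,1,2).

From H_k ≅ ker(∂_k) / im(∂_{k+1}) we obtain:

  H_1: rank ker ∂_1 − rank ∂_2 = (30 − 9) − 20 = 1, and ∂_2 has invariant factor 2 > 1, so H_1 = Z ⊕ Z_2.

(K is a triangulation of the Klein bottle.)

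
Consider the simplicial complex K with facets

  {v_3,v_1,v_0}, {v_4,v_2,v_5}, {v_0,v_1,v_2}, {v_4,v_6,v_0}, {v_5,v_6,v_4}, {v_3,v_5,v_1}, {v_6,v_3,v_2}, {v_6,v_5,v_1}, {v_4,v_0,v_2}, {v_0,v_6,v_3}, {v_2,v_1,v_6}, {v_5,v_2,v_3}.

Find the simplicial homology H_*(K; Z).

H_0 ≅ Z,  H_1 ≅ Z_2,  H_2 = 0.

Fix the vertex order v_0 < v_1 < v_2 < v_3 < v_4 < v_5 < v_6 and write every simplex with vertices in increasing order. Then dim K = 2 and the simplices of K are:

  0-simplices (7): [v_0], [v_1], [v_2], [v_3], [v_4], [v_5], [v_6]
  1-simplices (18): (18 of them)
  2-simplices (12): (12 of them)

Hence C_0 ≅ Z^7, C_1 ≅ Z^18, C_2 ≅ Z^12.

The boundary map ∂_1: C_1 → C_0 is given by ∂[p,q] = [q] − [p]. For instance
  ∂[v_0,v_2] = [v_2] − [v_0].
The 7×18 boundary matrix has rank 6 and Smith normal form diag(1,1,1,1,1,1).

The boundary map ∂_2: C_2 → C_1 sends each 2-simplex [p,q,r] to [q,r] − [p,r] + [p,q]. For instance
  ∂[v_2,v_4,v_5] = [v_4,v_5] − [v_2,v_5] + [v_2,v_4],
  ∂[v_4,v_5,v_6] = [v_5,v_6] − [v_4,v_6] + [v_4,v_5].
This gives a 18×12 integer matrix of rank 12; reducing to Smith normal form yields diagonal entries (1,1,1,1,1,1,1,1,1,1,1,2).

Reading off H_k = ker ∂_k / im ∂_{k+1}:

  H_0: rank C_0 − rank ∂_1 = 7 − 6 = 1, and the invariant factors of ∂_1 are all 1, so H_0 = Z.
  H_1: rank ker ∂_1 − rank ∂_2 = (18 − 6) − 12 = 0, and ∂_2 has invariant factor 2 > 1, so H_1 = Z_2.
  H_2: rank ker ∂_2 − rank ∂_3 = (12 − 12) − 0 = 0, and there is no ∂_3, so H_2 = 0.

As a check, the Euler characteristic is 7 − 18 + 12 = 1, which agrees with 1 − 0 + 0 = 1.
(K is a triangulation of the real projective plane RP^2.)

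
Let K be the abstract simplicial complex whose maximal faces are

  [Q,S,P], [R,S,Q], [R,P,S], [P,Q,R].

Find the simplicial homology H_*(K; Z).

K has 4 vertices, 6 edges, 4 triangles.
rank ∂_0 = 0, rank ∂_1 = 3 ⇒ b_0 = 4 − 0 − 3 = 1; all invariant factors of ∂_1 are 1 so no torsion. So H_0 = Z.
rank ∂_1 = 3, rank ∂_2 = 3 ⇒ b_1 = 6 − 3 − 3 = 0; all invariant factors of ∂_2 are 1 so no torsion. So H_1 = 0.
rank ∂_2 = 3, rank ∂_3 = 0 ⇒ b_2 = 4 − 3 − 0 = 1. So H_2 = Z.

H_0 = Z,  H_1 = 0,  H_2 = Z.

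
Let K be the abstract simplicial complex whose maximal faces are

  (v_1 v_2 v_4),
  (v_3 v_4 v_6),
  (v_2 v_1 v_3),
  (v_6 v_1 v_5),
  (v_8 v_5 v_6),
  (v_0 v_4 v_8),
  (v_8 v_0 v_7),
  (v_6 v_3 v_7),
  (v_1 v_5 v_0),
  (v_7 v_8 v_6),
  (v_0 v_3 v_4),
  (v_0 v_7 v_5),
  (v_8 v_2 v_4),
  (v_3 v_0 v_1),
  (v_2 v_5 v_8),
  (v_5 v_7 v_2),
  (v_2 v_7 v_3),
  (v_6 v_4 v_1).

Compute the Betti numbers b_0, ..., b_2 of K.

b_0 = 1, b_1 = 1, b_2 = 0.

Take the total order v_0 < v_1 < v_2 < v_3 < v_4 < v_5 < v_6 < v_7 < v_8 on the vertex set. Then K (dimension 2) consists of the simplices:

  0-simplices (9): [v_0], [v_1], [v_2], [v_3], [v_4], [v_5], [v_6], [v_7], [v_8]
  1-simplices (27): (27 of them)
  2-simplices (18): (18 of them)

so the chain groups are C_0 ≅ Z^9, C_1 ≅ Z^27, C_2 ≅ Z^18.

Boundary ∂_1: C_1 → C_0 sends each edge [p,q] (with p < q) to q − p. For instance
  ∂[v_5,v_6] = [v_6] − [v_5].
This gives a 9×27 integer matrix of rank 8; reducing to Smith normal form yields diagonal entries (1,1,1,1,1,1,1,1).

Boundary ∂_2: C_2 → C_1 sends each 2-simplex [p,q,r] to [q,r] − [p,r] + [p,q]. For instance
  ∂[v_5,v_6,v_8] = [v_6,v_8] − [v_5,v_8] + [v_5,v_6],
  ∂[v_3,v_6,v_7] = [v_6,v_7] − [v_3,v_7] + [v_3,v_6].
This gives a 27×18 integer matrix of rank 18; reducing to Smith normal form yields diagonal entries (1,1,1,1,1,1,1,1,1,1,1,1,1,1,1,1,1,2).

Reading off H_k = ker ∂_k / im ∂_{k+1}:

  H_0: rank C_0 − rank ∂_1 = 9 − 8 = 1, and the invariant factors of ∂_1 are all 1, so H_0 ≅ Z.
  H_1: rank ker ∂_1 − rank ∂_2 = (27 − 8) − 18 = 1, and ∂_2 has invariant factor 2 > 1, so H_1 ≅ Z ⊕ Z/2Z.
  H_2: rank ker ∂_2 − rank ∂_3 = (18 − 18) − 0 = 0, and there is no ∂_3, so H_2 ≅ 0.

As a check, the Euler characteristic is 9 − 27 + 18 = 0, which agrees with 1 − 1 + 0 = 0.
(K is a triangulation of the Klein bottle.)

Hence the Betti numbers are b_0 = 1, b_1 = 1, b_2 = 0.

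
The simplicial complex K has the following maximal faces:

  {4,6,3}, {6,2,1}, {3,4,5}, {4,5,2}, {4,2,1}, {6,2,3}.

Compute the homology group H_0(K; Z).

Fix the vertex order 1 < 2 < 3 < 4 < 5 < 6 and write every simplex with vertices in increasing order. Then dim K = 2 and the simplices of K are:

  0-simplices (6): [1], [2], [3], [4], [5], [6]
  1-simplices (12): [1,2], [1,4], [1,6], [2,3], [2,4], [2,5], [2,6], [3,4], [3,5], [3,6], [4,5], [4,6]
  2-simplices (6): [1,2,4], [1,2,6], [2,3,6], [2,4,5], [3,4,5], [3,4,6]

so the chain groups are C_0 ≅ Z^6, C_1 ≅ Z^12, C_2 ≅ Z^6.

The boundary map ∂_1: C_1 → C_0 is given by ∂[p,q] = [q] − [p]. For instance
  ∂[3,5] = [5] − [3].
As a 6×12 matrix over Z this has rank 5, with invariant factors (1,1,1,1,1).

∂_2: C_2 → C_1 sends each 2-simplex [p,q,r] to [q,r] − [p,r] + [p,q]. For instance
  ∂[3,4,5] = [4,5] − [3,5] + [3,4],
  ∂[3,4,6] = [4,6] − [3,6] + [3,4].
As a 12×6 matrix over Z this has rank 6, with invariant factors (1,1,1,1,1,1).

Reading off H_k = ker ∂_k / im ∂_{k+1}:

  H_0: rank C_0 − rank ∂_1 = 6 − 5 = 1, and the invariant factors of ∂_1 are all 1, so H_0 = Z.

H_0 = Z.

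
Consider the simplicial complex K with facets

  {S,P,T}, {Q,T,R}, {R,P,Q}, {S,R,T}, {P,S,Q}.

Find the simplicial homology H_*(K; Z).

H_0 ≅ Z,  H_1 ≅ Z,  H_2 = 0.

K has 5 vertices, 10 edges, 5 triangles.
rank ∂_0 = 0, rank ∂_1 = 4 ⇒ b_0 = 5 − 0 − 4 = 1; all invariant factors of ∂_1 are 1 so no torsion. So H_0 = Z.
rank ∂_1 = 4, rank ∂_2 = 5 ⇒ b_1 = 10 − 4 − 5 = 1; all invariant factors of ∂_2 are 1 so no torsion. So H_1 = Z.
rank ∂_2 = 5, rank ∂_3 = 0 ⇒ b_2 = 5 − 5 − 0 = 0. So H_2 = 0.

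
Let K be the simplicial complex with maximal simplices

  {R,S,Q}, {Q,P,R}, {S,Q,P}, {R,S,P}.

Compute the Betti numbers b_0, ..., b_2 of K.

We work with the vertex ordering P < Q < R < S. The simplices of K, each written with vertices in increasing order, are:

  0-simplices (4): P, Q, R, S
  1-simplices (6): PQ, PR, PS, QR, QS, RS
  2-simplices (4): PQR, PQS, PRS, QRS

giving chain groups C_0 ≅ Z^4, C_1 ≅ Z^6, C_2 ≅ Z^4.

∂_1: C_1 → C_0 maps an edge to its endpoints' difference, ∂[p,q] = q − p. For instance
  ∂PS = S − P.
This gives a 4×6 integer matrix of rank 3; reducing to Smith normal form yields diagonal entries (1,1,1).

∂_2: C_2 → C_1 sends each 2-simplex [p,q,r] to [q,r] − [p,r] + [p,q]. For instance
  ∂QRS = RS − QS + QR,
  ∂PRS = RS − PS + PR.
As a 6×4 matrix over Z this has rank 3, with invariant factors (1,1,1).

From H_k ≅ ker(∂_k) / im(∂_{k+1}) we obtain:

  H_0: rank C_0 − rank ∂_1 = 4 − 3 = 1, and the invariant factors of ∂_1 are all 1, so H_0 ≅ Z.
  H_1: rank ker ∂_1 − rank ∂_2 = (6 − 3) − 3 = 0, and the invariant factors of ∂_2 are all 1, so H_1 ≅ 0.
  H_2: rank ker ∂_2 − rank ∂_3 = (4 − 3) − 0 = 1, and there is no ∂_3, so H_2 ≅ Z.

As a check, the Euler characteristic is 4 − 6 + 4 = 2, which agrees with 1 − 0 + 1 = 2.

Hence the Betti numbers are b_0 = 1, b_1 = 0, b_2 = 1.

b_0 = 1, b_1 = 0, b_2 = 1.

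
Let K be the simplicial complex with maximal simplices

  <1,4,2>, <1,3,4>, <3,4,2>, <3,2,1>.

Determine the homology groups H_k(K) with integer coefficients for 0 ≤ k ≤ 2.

Fix the vertex order 1 < 2 < 3 < 4 and write every simplex with vertices in increasing order. Then dim K = 2 and the simplices of K are:

  0-simplices (4): [1], [2], [3], [4]
  1-simplices (6): [1,2], [1,3], [1,4], [2,3], [2,4], [3,4]
  2-simplices (4): [1,2,3], [1,2,4], [1,3,4], [2,3,4]

giving chain groups C_0 ≅ Z^4, C_1 ≅ Z^6, C_2 ≅ Z^4.

The boundary map ∂_1: C_1 → C_0 is given by ∂[p,q] = [q] − [p]. For instance
  ∂[1,3] = [3] − [1].
The 4×6 boundary matrix has rank 3 and Smith normal form diag(1,1,1).

Boundary ∂_2: C_2 → C_1 maps a triangle to the signed sum of its edges. For instance
  ∂[1,2,4] = [2,4] − [1,4] + [1,2],
  ∂[1,3,4] = [3,4] − [1,4] + [1,3].
This gives a 6×4 integer matrix of rank 3; reducing to Smith normal form yields diagonal entries (1,1,1).

Now H_k = ker ∂_k / im ∂_{k+1}, so:

  H_0: rank C_0 − rank ∂_1 = 4 − 3 = 1, and the invariant factors of ∂_1 are all 1, so H_0 ≅ Z.
  H_1: rank ker ∂_1 − rank ∂_2 = (6 − 3) − 3 = 0, and the invariant factors of ∂_2 are all 1, so H_1 ≅ 0.
  H_2: rank ker ∂_2 − rank ∂_3 = (4 − 3) − 0 = 1, and there is no ∂_3, so H_2 ≅ Z.

H_0 ≅ Z,  H_1 = 0,  H_2 ≅ Z.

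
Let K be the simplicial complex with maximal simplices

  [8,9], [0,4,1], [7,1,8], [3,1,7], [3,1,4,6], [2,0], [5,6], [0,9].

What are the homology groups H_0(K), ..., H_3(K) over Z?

Take the total order 0 < 1 < 2 < 3 < 4 < 5 < 6 < 7 < 8 < 9 on the vertex set. Then K (dimension 3) consists of the simplices:

  0-simplices (10): [0], [1], [2], [3], [4], [5], [6], [7], [8], [9]
  1-simplices (16): [0,1], [0,2], [0,4], [0,9], [1,3], [1,4], [1,6], [1,7], [1,8], [3,4], [3,6], [3,7], [4,6], [5,6], [7,8], [8,9]
  2-simplices (7): [0,1,4], [1,3,4], [1,3,6], [1,3,7], [1,4,6], [1,7,8], [3,4,6]
  3-simplices (1): [1,3,4,6]

Hence C_0 ≅ Z^10, C_1 ≅ Z^16, C_2 ≅ Z^7, C_3 ≅ Z^1.

∂_1: C_1 → C_0 maps an edge to its endpoints' difference, ∂[p,q] = q − p. For instance
  ∂[0,4] = [4] − [0].
The resulting 10×16 matrix has rank 9, and its Smith normal form has invariant factors (1,1,1,1,1,1,1,1,1).

∂_2: C_2 → C_1 maps a triangle to the signed sum of its edges. For instance
  ∂[1,3,6] = [3,6] − [1,6] + [1,3],
  ∂[1,3,4] = [3,4] − [1,4] + [1,3].
This gives a 16×7 integer matrix of rank 6; reducing to Smith normal form yields diagonal entries (1,1,1,1,1,1).

∂_3: C_3 → C_2 sends each 3-simplex σ to the alternating sum Σ_i (−1)^i (σ with its i-th vertex removed). For instance
  ∂[1,3,4,6] = [3,4,6] − [1,4,6] + [1,3,6] − [1,3,4].
The 7×1 boundary matrix has rank 1 and Smith normal form diag(1).

Reading off H_k = ker ∂_k / im ∂_{k+1}:

  H_0: rank C_0 − rank ∂_1 = 10 − 9 = 1, and the invariant factors of ∂_1 are all 1, so H_0 ≅ Z.
  H_1: rank ker ∂_1 − rank ∂_2 = (16 − 9) − 6 = 1, and the invariant factors of ∂_2 are all 1, so H_1 ≅ Z.
  H_2: rank ker ∂_2 − rank ∂_3 = (7 − 6) − 1 = 0, and the invariant factors of ∂_3 are all 1, so H_2 ≅ 0.
  H_3: rank ker ∂_3 − rank ∂_4 = (1 − 1) − 0 = 0, and there is no ∂_4, so H_3 ≅ 0.

H_0 = Z,  H_1 = Z,  H_2 = 0,  H_3 = 0.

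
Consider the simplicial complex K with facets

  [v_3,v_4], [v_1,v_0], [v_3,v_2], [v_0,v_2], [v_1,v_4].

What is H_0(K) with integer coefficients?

H_0 = Z.

We work with the vertex ordering v_0 < v_1 < v_2 < v_3 < v_4. The simplices of K, each written with vertices in increasing order, are:

  0-simplices (5): [v_0], [v_1], [v_2], [v_3], [v_4]
  1-simplices (5): [v_0,v_1], [v_0,v_2], [v_1,v_4], [v_2,v_3], [v_3,v_4]

giving chain groups C_0 ≅ Z^5, C_1 ≅ Z^5.

∂_1: C_1 → C_0 is given by ∂[p,q] = [q] − [p].
This gives a 5×5 integer matrix of rank 4; reducing to Smith normal form yields diagonal entries (1,1,1,1).

Now H_k = ker ∂_k / im ∂_{k+1}, so:

  H_0: rank C_0 − rank ∂_1 = 5 − 4 = 1, and the invariant factors of ∂_1 are all 1, so H_0 ≅ Z.

(K is a triangulation of the circle S^1.)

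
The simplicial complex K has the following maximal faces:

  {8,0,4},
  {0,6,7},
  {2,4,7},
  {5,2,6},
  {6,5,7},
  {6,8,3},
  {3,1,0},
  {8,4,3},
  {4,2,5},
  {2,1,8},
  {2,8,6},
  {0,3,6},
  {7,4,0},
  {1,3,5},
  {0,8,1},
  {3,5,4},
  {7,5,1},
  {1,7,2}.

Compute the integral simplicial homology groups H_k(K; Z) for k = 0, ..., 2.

Take the total order 0 < 1 < 2 < 3 < 4 < 5 < 6 < 7 < 8 on the vertex set. Then K (dimension 2) consists of the simplices:

  0-simplices (9): [0], [1], [2], [3], [4], [5], [6], [7], [8]
  1-simplices (27): (27 of them)
  2-simplices (18): [0,1,3], [0,1,8], [0,3,6], [0,4,7], [0,4,8], [0,6,7], [1,2,7], [1,2,8], [1,3,5], [1,5,7], [2,4,5], [2,4,7], [2,5,6], [2,6,8], [3,4,5], [3,4,8], [3,6,8], [5,6,7]

Hence C_0 ≅ Z^9, C_1 ≅ Z^27, C_2 ≅ Z^18.

The boundary map ∂_1: C_1 → C_0 is given by ∂[p,q] = [q] − [p]. For instance
  ∂[1,7] = [7] − [1].
The 9×27 boundary matrix has rank 8 and Smith normal form diag(1,1,1,1,1,1,1,1).

Boundary ∂_2: C_2 → C_1 sends each 2-simplex [p,q,r] to [q,r] − [p,r] + [p,q]. For instance
  ∂[3,4,8] = [4,8] − [3,8] + [3,4],
  ∂[5,6,7] = [6,7] − [5,7] + [5,6].
This gives a 27×18 integer matrix of rank 18; reducing to Smith normal form yields diagonal entries (1,1,1,1,1,1,1,1,1,1,1,1,1,1,1,1,1,2).

Computing H_k = (kernel of ∂_k) / (image of ∂_{k+1}):

  H_0: rank C_0 − rank ∂_1 = 9 − 8 = 1, and the invariant factors of ∂_1 are all 1, so H_0 = Z.
  H_1: rank ker ∂_1 − rank ∂_2 = (27 − 8) − 18 = 1, and ∂_2 has invariant factor 2 > 1, so H_1 = Z ⊕ Z/2Z.
  H_2: rank ker ∂_2 − rank ∂_3 = (18 − 18) − 0 = 0, and there is no ∂_3, so H_2 = 0.

H_0 ≅ Z,  H_1 ≅ Z ⊕ Z/2Z,  H_2 = 0.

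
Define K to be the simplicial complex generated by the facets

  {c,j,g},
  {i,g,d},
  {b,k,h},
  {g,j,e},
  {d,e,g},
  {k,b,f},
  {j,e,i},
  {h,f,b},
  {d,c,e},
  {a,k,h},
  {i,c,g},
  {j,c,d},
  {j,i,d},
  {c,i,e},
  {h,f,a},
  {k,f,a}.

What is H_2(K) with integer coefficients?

Fix the vertex order a < b < c < d < e < f < g < h < i < j < k and write every simplex with vertices in increasing order. Then dim K = 2 and the simplices of K are:

  0-simplices (11): a, b, c, d, e, f, g, h, i, j, k
  1-simplices (24): af, ah, ak, bf, bh, bk, cd, ce, cg, ci, cj, de, dg, di, dj, eg, ei, ej, fh, fk, gi, gj, hk, ij
  2-simplices (16): afh, afk, ahk, bfh, bfk, bhk, cde, cdj, cei, cgi, cgj, deg, dgi, dij, egj, eij

so the chain groups are C_0 ≅ Z^11, C_1 ≅ Z^24, C_2 ≅ Z^16.

∂_1: C_1 → C_0 maps an edge to its endpoints' difference, ∂[p,q] = q − p. For instance
  ∂gj = j − g.
This gives a 11×24 integer matrix of rank 9; reducing to Smith normal form yields diagonal entries (1,1,1,1,1,1,1,1,1).

∂_2: C_2 → C_1 acts by ∂[p,q,r] = [q,r] − [p,r] + [p,q]. For instance
  ∂eij = ij − ej + ei,
  ∂cgi = gi − ci + cg.
This gives a 24×16 integer matrix of rank 15; reducing to Smith normal form yields diagonal entries (1,1,1,1,1,1,1,1,1,1,1,1,1,1,2).

Now H_k = ker ∂_k / im ∂_{k+1}, so:

  H_2: rank ker ∂_2 − rank ∂_3 = (16 − 15) − 0 = 1, and there is no ∂_3, so H_2 = Z.

(K is a triangulation of the disjoint union of the 2-sphere S^2 and the real projective plane RP^2.)

H_2 = Z.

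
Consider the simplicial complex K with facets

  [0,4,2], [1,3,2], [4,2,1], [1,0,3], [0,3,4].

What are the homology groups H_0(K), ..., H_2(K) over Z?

H_0 = Z,  H_1 = Z,  H_2 = 0.

Fix the vertex order 0 < 1 < 2 < 3 < 4 and write every simplex with vertices in increasing order. Then dim K = 2 and the simplices of K are:

  0-simplices (5): [0], [1], [2], [3], [4]
  1-simplices (10): [0,1], [0,2], [0,3], [0,4], [1,2], [1,3], [1,4], [2,3], [2,4], [3,4]
  2-simplices (5): [0,1,3], [0,2,4], [0,3,4], [1,2,3], [1,2,4]

so the chain groups are C_0 ≅ Z^5, C_1 ≅ Z^10, C_2 ≅ Z^5.

Boundary ∂_1: C_1 → C_0 is given by ∂[p,q] = [q] − [p]. For instance
  ∂[1,3] = [3] − [1].
This gives a 5×10 integer matrix of rank 4; reducing to Smith normal form yields diagonal entries (1,1,1,1).

∂_2: C_2 → C_1 acts by ∂[p,q,r] = [q,r] − [p,r] + [p,q]. For instance
  ∂[0,1,3] = [1,3] − [0,3] + [0,1],
  ∂[1,2,4] = [2,4] − [1,4] + [1,2].
The resulting 10×5 matrix has rank 5, and its Smith normal form has invariant factors (1,1,1,1,1).

Reading off H_k = ker ∂_k / im ∂_{k+1}:

  H_0: rank C_0 − rank ∂_1 = 5 − 4 = 1, and the invariant factors of ∂_1 are all 1, so H_0 = Z.
  H_1: rank ker ∂_1 − rank ∂_2 = (10 − 4) − 5 = 1, and the invariant factors of ∂_2 are all 1, so H_1 = Z.
  H_2: rank ker ∂_2 − rank ∂_3 = (5 − 5) − 0 = 0, and there is no ∂_3, so H_2 = 0.

As a check, the Euler characteristic is 5 − 10 + 5 = 0, which agrees with 1 − 1 + 0 = 0.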